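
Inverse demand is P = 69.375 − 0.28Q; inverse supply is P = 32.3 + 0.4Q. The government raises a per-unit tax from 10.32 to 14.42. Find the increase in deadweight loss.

Competitive equilibrium: 69.375 − 0.28Q = 32.3 + 0.4Q → Q* = 54.5221, P* = 54.1088.
For a per-unit tax t: ΔQ = t/0.68, so DWL = ½·t·(t/0.68) = t²/1.36.
At t = 10.32: DWL = 78.311. At t = 14.42: DWL = 152.894.
Increase = 152.894 − 78.311 = 74.58.

74.58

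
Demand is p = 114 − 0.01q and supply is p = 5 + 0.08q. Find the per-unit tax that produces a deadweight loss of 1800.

18

Competitive equilibrium: 114 − 0.01q = 5 + 0.08q → q* = 1211.1111, p* = 101.8889.
A tax t gives Δq = t/0.09 and wedge t, so DWL = t²/0.18.
t²/0.18 = 1800 → t² = 324 → t = 18.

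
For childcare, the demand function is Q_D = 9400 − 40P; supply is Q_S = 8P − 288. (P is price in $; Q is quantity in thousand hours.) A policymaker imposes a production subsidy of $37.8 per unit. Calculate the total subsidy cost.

$59673.60 thousand

In inverse form: demand P = 235 − 0.025Q, supply P = 36 + 0.125Q.
Competitive equilibrium: 235 − 0.025Q = 36 + 0.125Q → Q* = 1326.6667, P* = 201.8333.
The subsidy lowers effective supply by 37.8: P = 0.125Q − 1.8.
New quantity: 235 − 0.025Q = 0.125Q − 1.8 → Q' = 1578.6667.
Total subsidy cost = 37.8 × 1578.6667 = $59673.60 thousand.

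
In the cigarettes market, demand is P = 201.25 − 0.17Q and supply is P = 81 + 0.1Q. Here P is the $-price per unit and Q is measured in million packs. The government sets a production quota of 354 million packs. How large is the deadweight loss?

Competitive equilibrium: 201.25 − 0.17Q = 81 + 0.1Q → Q* = 445.3704, P* = 125.537.
At Q = 354: demand price = 201.25 − 0.17·354 = 141.07; supply price = 81 + 0.1·354 = 116.4.
ΔQ = 445.3704 − 354 = 91.3704; wedge = 141.07 − 116.4 = 24.67.
DWL = ½ × 91.3704 × 24.67 = $1127.05 million.

$1127.05 million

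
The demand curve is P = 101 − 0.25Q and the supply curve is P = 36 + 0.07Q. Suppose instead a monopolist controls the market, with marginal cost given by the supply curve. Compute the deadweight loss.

1269.92

Competitive equilibrium: 101 − 0.25Q = 36 + 0.07Q → Q* = 203.125, P* = 50.2188.
Marginal revenue: MR = 101 − 0.5Q. Set MR = MC: 101 − 0.5Q = 36 + 0.07Q → Q_m = 114.0351.
Price P_m = 101 − 0.25·114.0351 = 72.4912; MC(Q_m) = 36 + 0.07·114.0351 = 43.9825.
Competitive Q* = 203.125, so ΔQ = 89.0899; wedge = 72.4912 − 43.9825 = 28.5087.
DWL = ½ × 89.0899 × 28.5087 = 1269.92.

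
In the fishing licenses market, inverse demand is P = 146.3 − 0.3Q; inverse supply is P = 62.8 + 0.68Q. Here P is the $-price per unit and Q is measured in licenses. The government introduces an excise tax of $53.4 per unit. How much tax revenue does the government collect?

$1640.14

Competitive equilibrium: 146.3 − 0.3Q = 62.8 + 0.68Q → Q* = 85.2041, P* = 120.7388.
With the tax, the buyer price exceeds the seller price by 53.4: (146.3 − 0.3Q) − (62.8 + 0.68Q) = 53.4 → Q' = 30.7143.
Tax revenue = 53.4 × 30.7143 = $1640.14.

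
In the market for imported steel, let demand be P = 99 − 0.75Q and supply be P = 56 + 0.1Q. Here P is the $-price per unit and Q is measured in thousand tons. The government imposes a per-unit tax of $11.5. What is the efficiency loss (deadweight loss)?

$77.79 thousand

Competitive equilibrium: 99 − 0.75Q = 56 + 0.1Q → Q* = 50.5882, P* = 61.0588.
With the tax, the buyer price exceeds the seller price by 11.5: (99 − 0.75Q) − (56 + 0.1Q) = 11.5 → Q' = 37.0588.
ΔQ = 50.5882 − 37.0588 = 13.5294; the wedge equals the tax, 11.5.
DWL = ½ × 13.5294 × 11.5 = $77.79 thousand.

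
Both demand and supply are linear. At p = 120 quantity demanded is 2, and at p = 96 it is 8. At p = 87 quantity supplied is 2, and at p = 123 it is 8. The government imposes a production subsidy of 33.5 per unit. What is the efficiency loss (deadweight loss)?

Demand slope = (96 − 120)/(8 − 2) = −4, so p = 128 − 4q.
Supply slope = (123 − 87)/(8 − 2) = 6, so p = 75 + 6q.
Competitive equilibrium: 128 − 4q = 75 + 6q → q* = 5.3, p* = 106.8.
The subsidy lowers effective supply by 33.5: p = 41.5 + 6q.
New quantity: 128 − 4q = 41.5 + 6q → q' = 8.65.
Overproduction Δq = 8.65 − 5.3 = 3.35; wedge = subsidy = 33.5.
The triangle = ½ × 3.35 × 33.5 = 56.11.

56.11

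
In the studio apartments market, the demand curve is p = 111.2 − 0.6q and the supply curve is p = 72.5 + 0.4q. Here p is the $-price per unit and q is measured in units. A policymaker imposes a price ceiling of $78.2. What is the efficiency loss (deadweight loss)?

$298.90

Competitive equilibrium: 111.2 − 0.6q = 72.5 + 0.4q → q* = 38.7, p* = 87.98.
At the ceiling p = 78.2, quantity supplied = (78.2 − 72.5)/0.4 = 14.25.
Willingness to pay at q' = 14.25: 111.2 − 0.6·14.25 = 102.65.
Δq = 38.7 − 14.25 = 24.45; wedge = 102.65 − 78.2 = 24.45.
Welfare loss = ½ × 24.45 × 24.45 = $298.90.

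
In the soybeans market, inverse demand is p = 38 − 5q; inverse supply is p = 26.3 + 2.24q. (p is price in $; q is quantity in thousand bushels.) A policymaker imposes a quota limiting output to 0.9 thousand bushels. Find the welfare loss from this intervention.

$1.86 thousand

Competitive equilibrium: 38 − 5q = 26.3 + 2.24q → q* = 1.616, p* = 29.9199.
At q = 0.9: demand price = 38 − 5·0.9 = 33.5; supply price = 26.3 + 2.24·0.9 = 28.316.
Δq = 1.616 − 0.9 = 0.716; wedge = 33.5 − 28.316 = 5.184.
Deadweight loss = ½ × 0.716 × 5.184 = $1.86 thousand.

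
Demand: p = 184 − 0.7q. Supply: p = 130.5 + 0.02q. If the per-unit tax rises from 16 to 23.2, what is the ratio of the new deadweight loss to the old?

Competitive equilibrium: 184 − 0.7q = 130.5 + 0.02q → q* = 74.3056, p* = 131.9861.
For a per-unit tax t: Δq = t/0.72, so DWL = ½·t·(t/0.72) = t²/1.44.
At t = 16: DWL = 177.778. At t = 23.2: DWL = 373.778.
Ratio = (23.2/16)² = 2.1025.

2.1025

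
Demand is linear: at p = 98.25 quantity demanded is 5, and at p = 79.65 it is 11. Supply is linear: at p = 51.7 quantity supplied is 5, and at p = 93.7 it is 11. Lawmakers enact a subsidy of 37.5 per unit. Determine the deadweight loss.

69.62

Demand slope = (79.65 − 98.25)/(11 − 5) = −3.1, so p = 113.75 − 3.1q.
Supply slope = (93.7 − 51.7)/(11 − 5) = 7, so p = 16.7 + 7q.
Competitive equilibrium: 113.75 − 3.1q = 16.7 + 7q → q* = 9.6089, p* = 83.9624.
The subsidy lowers effective supply by 37.5: p = 7q − 20.8.
New quantity: 113.75 − 3.1q = 7q − 20.8 → q' = 13.3218.
Overproduction Δq = 13.3218 − 9.6089 = 3.7129; wedge = subsidy = 37.5.
Deadweight loss = ½ × 3.7129 × 37.5 = 69.62.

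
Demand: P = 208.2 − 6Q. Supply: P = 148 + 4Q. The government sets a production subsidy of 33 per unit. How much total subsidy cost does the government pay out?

307.56

Competitive equilibrium: 208.2 − 6Q = 148 + 4Q → Q* = 6.02, P* = 172.08.
The subsidy lowers effective supply by 33: P = 115 + 4Q.
New quantity: 208.2 − 6Q = 115 + 4Q → Q' = 9.32.
Total subsidy cost = 33 × 9.32 = 307.56.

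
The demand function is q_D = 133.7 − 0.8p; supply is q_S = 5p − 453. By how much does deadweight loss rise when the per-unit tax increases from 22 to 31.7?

In inverse form: demand p = 167.125 − 1.25q, supply p = 90.6 + 0.2q.
Competitive equilibrium: 167.125 − 1.25q = 90.6 + 0.2q → q* = 52.7759, p* = 101.1552.
For a per-unit tax t: Δq = t/1.45, so DWL = ½·t·(t/1.45) = t²/2.9.
At t = 22: DWL = 166.897. At t = 31.7: DWL = 346.514.
Increase = 346.514 − 166.897 = 179.62.

179.62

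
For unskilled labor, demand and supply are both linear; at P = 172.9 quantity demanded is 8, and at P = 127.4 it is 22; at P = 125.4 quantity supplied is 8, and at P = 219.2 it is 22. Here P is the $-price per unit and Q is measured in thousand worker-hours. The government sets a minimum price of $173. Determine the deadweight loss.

$114.85 thousand

Demand slope = (127.4 − 172.9)/(22 − 8) = −3.25, so P = 198.9 − 3.25Q.
Supply slope = (219.2 − 125.4)/(22 − 8) = 6.7, so P = 71.8 + 6.7Q.
Competitive equilibrium: 198.9 − 3.25Q = 71.8 + 6.7Q → Q* = 12.7739, P* = 157.3849.
At the floor P = 173, quantity demanded = (198.9 − 173)/3.25 = 7.9692.
Sellers' marginal cost at Q' = 7.9692: 71.8 + 6.7·7.9692 = 125.1936.
ΔQ = 12.7739 − 7.9692 = 4.8047; wedge = 173 − 125.1936 = 47.8064.
Welfare loss = ½ × 4.8047 × 47.8064 = $114.85 thousand.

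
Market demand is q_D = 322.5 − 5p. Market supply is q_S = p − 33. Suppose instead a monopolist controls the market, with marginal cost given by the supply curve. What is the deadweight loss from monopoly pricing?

8.44

In inverse form: demand p = 64.5 − 0.2q, supply p = 33 + q.
Competitive equilibrium: 64.5 − 0.2q = 33 + q → q* = 26.25, p* = 59.25.
Marginal revenue: MR = 64.5 − 0.4q. Set MR = MC: 64.5 − 0.4q = 33 + q → q_m = 22.5.
Price p_m = 64.5 − 0.2·22.5 = 60; MC(q_m) = 33 + 1·22.5 = 55.5.
Competitive q* = 26.25, so Δq = 3.75; wedge = 60 − 55.5 = 4.5.
Deadweight loss = ½ × 3.75 × 4.5 = 8.44.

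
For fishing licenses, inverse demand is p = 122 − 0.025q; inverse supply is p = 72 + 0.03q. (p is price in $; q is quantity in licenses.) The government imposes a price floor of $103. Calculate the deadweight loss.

$611.27

Competitive equilibrium: 122 − 0.025q = 72 + 0.03q → q* = 909.0909, p* = 99.2727.
At the floor p = 103, quantity demanded = (122 − 103)/0.025 = 760.
Sellers' marginal cost at q' = 760: 72 + 0.03·760 = 94.8.
Δq = 909.0909 − 760 = 149.0909; wedge = 103 − 94.8 = 8.2.
Welfare loss = ½ × 149.0909 × 8.2 = $611.27.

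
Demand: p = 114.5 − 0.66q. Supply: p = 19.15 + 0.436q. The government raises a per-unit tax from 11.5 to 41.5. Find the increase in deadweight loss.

725.36

Competitive equilibrium: 114.5 − 0.66q = 19.15 + 0.436q → q* = 86.9982, p* = 57.0812.
For a per-unit tax t: Δq = t/1.096, so DWL = ½·t·(t/1.096) = t²/2.192.
At t = 11.5: DWL = 60.33303. At t = 41.5: DWL = 785.69799.
Increase = 785.69799 − 60.33303 = 725.36.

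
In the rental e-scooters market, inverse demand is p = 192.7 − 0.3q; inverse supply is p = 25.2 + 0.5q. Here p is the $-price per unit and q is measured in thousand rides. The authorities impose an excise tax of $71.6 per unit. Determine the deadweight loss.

$3204.10 thousand

Competitive equilibrium: 192.7 − 0.3q = 25.2 + 0.5q → q* = 209.375, p* = 129.8875.
With the tax, the buyer price exceeds the seller price by 71.6: (192.7 − 0.3q) − (25.2 + 0.5q) = 71.6 → q' = 119.875.
Δq = 209.375 − 119.875 = 89.5; the wedge equals the tax, 71.6.
The triangle = ½ × 89.5 × 71.6 = $3204.10 thousand.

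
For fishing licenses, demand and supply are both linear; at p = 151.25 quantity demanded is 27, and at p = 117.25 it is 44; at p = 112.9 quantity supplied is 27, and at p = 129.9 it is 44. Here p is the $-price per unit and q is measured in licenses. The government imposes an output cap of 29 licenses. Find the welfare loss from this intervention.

$174.42

Demand slope = (117.25 − 151.25)/(44 − 27) = −2, so p = 205.25 − 2q.
Supply slope = (129.9 − 112.9)/(44 − 27) = 1, so p = 85.9 + q.
Competitive equilibrium: 205.25 − 2q = 85.9 + q → q* = 39.7833, p* = 125.6833.
At q = 29: demand price = 205.25 − 2·29 = 147.25; supply price = 85.9 + 1·29 = 114.9.
Δq = 39.7833 − 29 = 10.7833; wedge = 147.25 − 114.9 = 32.35.
Welfare loss = ½ × 10.7833 × 32.35 = $174.42.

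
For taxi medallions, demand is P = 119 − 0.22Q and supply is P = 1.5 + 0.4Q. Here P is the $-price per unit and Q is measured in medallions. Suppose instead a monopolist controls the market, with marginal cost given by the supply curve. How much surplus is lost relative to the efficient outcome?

Competitive equilibrium: 119 − 0.22Q = 1.5 + 0.4Q → Q* = 189.5161, P* = 77.3065.
Marginal revenue: MR = 119 − 0.44Q. Set MR = MC: 119 − 0.44Q = 1.5 + 0.4Q → Q_m = 139.881.
Price P_m = 119 − 0.22·139.881 = 88.2262; MC(Q_m) = 1.5 + 0.4·139.881 = 57.4524.
Competitive Q* = 189.5161, so ΔQ = 49.6351; wedge = 88.2262 − 57.4524 = 30.7738.
Welfare loss = ½ × 49.6351 × 30.7738 = $763.73.

$763.73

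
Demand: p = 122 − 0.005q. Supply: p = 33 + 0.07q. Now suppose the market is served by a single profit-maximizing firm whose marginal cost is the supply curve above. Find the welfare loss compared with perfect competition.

Competitive equilibrium: 122 − 0.005q = 33 + 0.07q → q* = 1186.6667, p* = 116.0667.
Marginal revenue: MR = 122 − 0.01q. Set MR = MC: 122 − 0.01q = 33 + 0.07q → q_m = 1112.5.
Price p_m = 122 − 0.005·1112.5 = 116.4375; MC(q_m) = 33 + 0.07·1112.5 = 110.875.
Competitive q* = 1186.6667, so Δq = 74.1667; wedge = 116.4375 − 110.875 = 5.5625.
DWL = ½ × 74.1667 × 5.5625 = 206.28.

206.28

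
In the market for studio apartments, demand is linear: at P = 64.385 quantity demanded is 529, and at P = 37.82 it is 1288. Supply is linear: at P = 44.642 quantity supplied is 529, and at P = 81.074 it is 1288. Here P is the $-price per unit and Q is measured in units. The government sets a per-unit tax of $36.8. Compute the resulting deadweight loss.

Demand slope = (37.82 − 64.385)/(1288 − 529) = −0.035, so P = 82.9 − 0.035Q.
Supply slope = (81.074 − 44.642)/(1288 − 529) = 0.048, so P = 19.25 + 0.048Q.
Competitive equilibrium: 82.9 − 0.035Q = 19.25 + 0.048Q → Q* = 766.8675, P* = 56.0596.
With the tax, the buyer price exceeds the seller price by 36.8: (82.9 − 0.035Q) − (19.25 + 0.048Q) = 36.8 → Q' = 323.494.
ΔQ = 766.8675 − 323.494 = 443.3735; the wedge equals the tax, 36.8.
The triangle = ½ × 443.3735 × 36.8 = $8158.07.

$8158.07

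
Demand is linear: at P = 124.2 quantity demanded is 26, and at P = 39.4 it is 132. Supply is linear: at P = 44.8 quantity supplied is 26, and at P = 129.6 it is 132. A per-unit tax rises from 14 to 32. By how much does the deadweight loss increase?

258.75

Demand slope = (39.4 − 124.2)/(132 − 26) = −0.8, so P = 145 − 0.8Q.
Supply slope = (129.6 − 44.8)/(132 − 26) = 0.8, so P = 24 + 0.8Q.
Competitive equilibrium: 145 − 0.8Q = 24 + 0.8Q → Q* = 75.625, P* = 84.5.
For a per-unit tax t: ΔQ = t/1.6, so DWL = ½·t·(t/1.6) = t²/3.2.
At t = 14: DWL = 61.25. At t = 32: DWL = 320.
Increase = 320 − 61.25 = 258.75.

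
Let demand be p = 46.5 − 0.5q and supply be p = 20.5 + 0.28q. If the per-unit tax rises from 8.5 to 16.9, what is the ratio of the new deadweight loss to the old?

Competitive equilibrium: 46.5 − 0.5q = 20.5 + 0.28q → q* = 33.3333, p* = 29.8333.
For a per-unit tax t: Δq = t/0.78, so DWL = ½·t·(t/0.78) = t²/1.56.
At t = 8.5: DWL = 46.314. At t = 16.9: DWL = 183.083.
Ratio = (16.9/8.5)² = 3.953.

3.953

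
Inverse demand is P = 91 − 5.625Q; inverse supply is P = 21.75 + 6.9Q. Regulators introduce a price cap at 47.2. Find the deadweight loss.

Competitive equilibrium: 91 − 5.625Q = 21.75 + 6.9Q → Q* = 5.5289, P* = 59.8997.
At the ceiling P = 47.2, quantity supplied = (47.2 − 21.75)/6.9 = 3.6884.
Willingness to pay at Q' = 3.6884: 91 − 5.625·3.6884 = 70.2528.
ΔQ = 5.5289 − 3.6884 = 1.8405; wedge = 70.2528 − 47.2 = 23.0528.
DWL = ½ × 1.8405 × 23.0528 = 21.21.

21.21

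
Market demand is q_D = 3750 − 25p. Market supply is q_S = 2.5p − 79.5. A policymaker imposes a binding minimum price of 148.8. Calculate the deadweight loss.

12528.41

In inverse form: demand p = 150 − 0.04q, supply p = 31.8 + 0.4q.
Competitive equilibrium: 150 − 0.04q = 31.8 + 0.4q → q* = 268.6364, p* = 139.2545.
At the floor p = 148.8, quantity demanded = (150 − 148.8)/0.04 = 30.
Sellers' marginal cost at q' = 30: 31.8 + 0.4·30 = 43.8.
Δq = 268.6364 − 30 = 238.6364; wedge = 148.8 − 43.8 = 105.
Deadweight loss = ½ × 238.6364 × 105 = 12528.41.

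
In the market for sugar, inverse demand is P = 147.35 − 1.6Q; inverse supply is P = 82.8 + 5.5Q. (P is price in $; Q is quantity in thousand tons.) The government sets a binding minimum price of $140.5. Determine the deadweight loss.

Competitive equilibrium: 147.35 − 1.6Q = 82.8 + 5.5Q → Q* = 9.0915, P* = 132.8035.
At the floor P = 140.5, quantity demanded = (147.35 − 140.5)/1.6 = 4.2813.
Sellers' marginal cost at Q' = 4.2813: 82.8 + 5.5·4.2813 = 106.3472.
ΔQ = 9.0915 − 4.2813 = 4.8102; wedge = 140.5 − 106.3472 = 34.1528.
Deadweight loss = ½ × 4.8102 × 34.1528 = $82.14 thousand.

$82.14 thousand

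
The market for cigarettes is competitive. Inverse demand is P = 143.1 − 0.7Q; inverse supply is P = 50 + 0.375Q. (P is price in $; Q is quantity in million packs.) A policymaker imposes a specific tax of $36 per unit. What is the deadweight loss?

$602.79 million

Competitive equilibrium: 143.1 − 0.7Q = 50 + 0.375Q → Q* = 86.6047, P* = 82.4767.
With the tax, the buyer price exceeds the seller price by 36: (143.1 − 0.7Q) − (50 + 0.375Q) = 36 → Q' = 53.1163.
ΔQ = 86.6047 − 53.1163 = 33.4884; the wedge equals the tax, 36.
DWL = ½ × 33.4884 × 36 = $602.79 million.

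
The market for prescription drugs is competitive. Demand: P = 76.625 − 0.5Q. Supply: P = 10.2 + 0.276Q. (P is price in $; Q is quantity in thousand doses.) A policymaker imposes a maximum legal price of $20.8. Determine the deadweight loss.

$864.16 thousand

Competitive equilibrium: 76.625 − 0.5Q = 10.2 + 0.276Q → Q* = 85.5992, P* = 33.8254.
At the ceiling P = 20.8, quantity supplied = (20.8 − 10.2)/0.276 = 38.4058.
Willingness to pay at Q' = 38.4058: 76.625 − 0.5·38.4058 = 57.4221.
ΔQ = 85.5992 − 38.4058 = 47.1934; wedge = 57.4221 − 20.8 = 36.6221.
The triangle = ½ × 47.1934 × 36.6221 = $864.16 thousand.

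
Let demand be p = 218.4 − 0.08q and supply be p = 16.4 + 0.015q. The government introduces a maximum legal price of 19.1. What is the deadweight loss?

Competitive equilibrium: 218.4 − 0.08q = 16.4 + 0.015q → q* = 2126.31579, p* = 48.29474.
At the ceiling p = 19.1, quantity supplied = (19.1 − 16.4)/0.015 = 180.
Willingness to pay at q' = 180: 218.4 − 0.08·180 = 204.
Δq = 2126.31579 − 180 = 1946.31579; wedge = 204 − 19.1 = 184.9.
DWL = ½ × 1946.31579 × 184.9 = 179936.89.

179936.89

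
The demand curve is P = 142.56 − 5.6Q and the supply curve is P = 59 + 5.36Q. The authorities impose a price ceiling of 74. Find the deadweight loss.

127.61

Competitive equilibrium: 142.56 − 5.6Q = 59 + 5.36Q → Q* = 7.6241, P* = 99.8651.
At the ceiling P = 74, quantity supplied = (74 − 59)/5.36 = 2.7985.
Willingness to pay at Q' = 2.7985: 142.56 − 5.6·2.7985 = 126.8884.
ΔQ = 7.6241 − 2.7985 = 4.8256; wedge = 126.8884 − 74 = 52.8884.
Deadweight loss = ½ × 4.8256 × 52.8884 = 127.61.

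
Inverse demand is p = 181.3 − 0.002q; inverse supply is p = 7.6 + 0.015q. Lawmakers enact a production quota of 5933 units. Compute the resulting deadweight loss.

Competitive equilibrium: 181.3 − 0.002q = 7.6 + 0.015q → q* = 10217.64706, p* = 160.86471.
At q = 5933: demand price = 181.3 − 0.002·5933 = 169.434; supply price = 7.6 + 0.015·5933 = 96.595.
Δq = 10217.64706 − 5933 = 4284.64706; wedge = 169.434 − 96.595 = 72.839.
Deadweight loss = ½ × 4284.64706 × 72.839 = 156044.70.

156044.70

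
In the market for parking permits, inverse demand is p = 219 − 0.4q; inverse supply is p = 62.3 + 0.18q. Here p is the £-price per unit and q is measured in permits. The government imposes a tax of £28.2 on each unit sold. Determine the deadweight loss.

Competitive equilibrium: 219 − 0.4q = 62.3 + 0.18q → q* = 270.1724, p* = 110.931.
With the tax, the buyer price exceeds the seller price by 28.2: (219 − 0.4q) − (62.3 + 0.18q) = 28.2 → q' = 221.5517.
Δq = 270.1724 − 221.5517 = 48.6207; the wedge equals the tax, 28.2.
Welfare loss = ½ × 48.6207 × 28.2 = £685.55.

£685.55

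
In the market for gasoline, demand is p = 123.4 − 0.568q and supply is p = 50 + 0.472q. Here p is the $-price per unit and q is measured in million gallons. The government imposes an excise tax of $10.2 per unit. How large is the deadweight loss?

Competitive equilibrium: 123.4 − 0.568q = 50 + 0.472q → q* = 70.5769, p* = 83.3123.
With the tax, the buyer price exceeds the seller price by 10.2: (123.4 − 0.568q) − (50 + 0.472q) = 10.2 → q' = 60.7692.
Δq = 70.5769 − 60.7692 = 9.8077; the wedge equals the tax, 10.2.
DWL = ½ × 9.8077 × 10.2 = $50.02 million.

$50.02 million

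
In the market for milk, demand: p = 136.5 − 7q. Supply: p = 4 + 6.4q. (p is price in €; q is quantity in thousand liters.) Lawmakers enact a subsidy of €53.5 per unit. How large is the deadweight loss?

Competitive equilibrium: 136.5 − 7q = 4 + 6.4q → q* = 9.8881, p* = 67.2836.
The subsidy lowers effective supply by 53.5: p = 6.4q − 49.5.
New quantity: 136.5 − 7q = 6.4q − 49.5 → q' = 13.8806.
Overproduction Δq = 13.8806 − 9.8881 = 3.9925; wedge = subsidy = 53.5.
DWL = ½ × 3.9925 × 53.5 = €106.80 thousand.

€106.80 thousand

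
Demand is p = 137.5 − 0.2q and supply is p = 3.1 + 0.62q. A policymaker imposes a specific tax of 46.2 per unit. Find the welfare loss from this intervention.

1301.49

Competitive equilibrium: 137.5 − 0.2q = 3.1 + 0.62q → q* = 163.9024, p* = 104.7195.
With the tax, the buyer price exceeds the seller price by 46.2: (137.5 − 0.2q) − (3.1 + 0.62q) = 46.2 → q' = 107.561.
Δq = 163.9024 − 107.561 = 56.3414; the wedge equals the tax, 46.2.
Welfare loss = ½ × 56.3414 × 46.2 = 1301.49.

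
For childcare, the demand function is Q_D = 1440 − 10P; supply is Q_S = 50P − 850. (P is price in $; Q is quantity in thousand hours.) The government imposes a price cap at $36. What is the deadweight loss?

In inverse form: demand P = 144 − 0.1Q, supply P = 17 + 0.02Q.
Competitive equilibrium: 144 − 0.1Q = 17 + 0.02Q → Q* = 1058.3333, P* = 38.1667.
At the ceiling P = 36, quantity supplied = (36 − 17)/0.02 = 950.
Willingness to pay at Q' = 950: 144 − 0.1·950 = 49.
ΔQ = 1058.3333 − 950 = 108.3333; wedge = 49 − 36 = 13.
Welfare loss = ½ × 108.3333 × 13 = $704.17 thousand.

$704.17 thousand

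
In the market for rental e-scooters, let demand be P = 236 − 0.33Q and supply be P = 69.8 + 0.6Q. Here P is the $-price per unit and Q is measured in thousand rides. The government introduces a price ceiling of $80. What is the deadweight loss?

Competitive equilibrium: 236 − 0.33Q = 69.8 + 0.6Q → Q* = 178.7097, P* = 177.0258.
At the ceiling P = 80, quantity supplied = (80 − 69.8)/0.6 = 17.
Willingness to pay at Q' = 17: 236 − 0.33·17 = 230.39.
ΔQ = 178.7097 − 17 = 161.7097; wedge = 230.39 − 80 = 150.39.
Welfare loss = ½ × 161.7097 × 150.39 = $12159.76 thousand.

$12159.76 thousand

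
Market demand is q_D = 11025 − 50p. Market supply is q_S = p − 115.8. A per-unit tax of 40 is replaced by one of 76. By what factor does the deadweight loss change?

3.61

In inverse form: demand p = 220.5 − 0.02q, supply p = 115.8 + q.
Competitive equilibrium: 220.5 − 0.02q = 115.8 + q → q* = 102.6471, p* = 218.4471.
For a per-unit tax t: Δq = t/1.02, so DWL = ½·t·(t/1.02) = t²/2.04.
At t = 40: DWL = 784.314. At t = 76: DWL = 2831.373.
Ratio = (76/40)² = 3.61.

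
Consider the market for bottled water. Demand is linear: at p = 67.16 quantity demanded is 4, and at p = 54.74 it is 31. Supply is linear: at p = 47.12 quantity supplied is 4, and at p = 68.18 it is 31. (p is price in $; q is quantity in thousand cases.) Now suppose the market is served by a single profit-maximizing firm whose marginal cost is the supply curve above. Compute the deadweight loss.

$18.45 thousand

Demand slope = (54.74 − 67.16)/(31 − 4) = −0.46, so p = 69 − 0.46q.
Supply slope = (68.18 − 47.12)/(31 − 4) = 0.78, so p = 44 + 0.78q.
Competitive equilibrium: 69 − 0.46q = 44 + 0.78q → q* = 20.1613, p* = 59.7258.
Marginal revenue: MR = 69 − 0.92q. Set MR = MC: 69 − 0.92q = 44 + 0.78q → q_m = 14.7059.
Price p_m = 69 − 0.46·14.7059 = 62.2353; MC(q_m) = 44 + 0.78·14.7059 = 55.4706.
Competitive q* = 20.1613, so Δq = 5.4554; wedge = 62.2353 − 55.4706 = 6.7647.
Welfare loss = ½ × 5.4554 × 6.7647 = $18.45 thousand.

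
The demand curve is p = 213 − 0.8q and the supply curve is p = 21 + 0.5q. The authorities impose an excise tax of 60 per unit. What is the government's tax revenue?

6092.31

Competitive equilibrium: 213 − 0.8q = 21 + 0.5q → q* = 147.6923, p* = 94.8462.
With the tax, the buyer price exceeds the seller price by 60: (213 − 0.8q) − (21 + 0.5q) = 60 → q' = 101.5385.
Tax revenue = 60 × 101.5385 = 6092.31.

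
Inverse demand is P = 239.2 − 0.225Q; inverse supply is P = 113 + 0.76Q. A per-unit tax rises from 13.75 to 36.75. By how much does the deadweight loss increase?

Competitive equilibrium: 239.2 − 0.225Q = 113 + 0.76Q → Q* = 128.1218, P* = 210.3726.
For a per-unit tax t: ΔQ = t/0.985, so DWL = ½·t·(t/0.985) = t²/1.97.
At t = 13.75: DWL = 95.971. At t = 36.75: DWL = 685.565.
Increase = 685.565 − 95.971 = 589.59.

589.59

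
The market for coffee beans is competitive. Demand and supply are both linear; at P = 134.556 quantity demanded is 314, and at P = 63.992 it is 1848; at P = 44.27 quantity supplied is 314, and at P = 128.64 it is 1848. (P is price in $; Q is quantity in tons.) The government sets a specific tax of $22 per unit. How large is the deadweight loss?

Demand slope = (63.992 − 134.556)/(1848 − 314) = −0.046, so P = 149 − 0.046Q.
Supply slope = (128.64 − 44.27)/(1848 − 314) = 0.055, so P = 27 + 0.055Q.
Competitive equilibrium: 149 − 0.046Q = 27 + 0.055Q → Q* = 1207.9208, P* = 93.4356.
With the tax, the buyer price exceeds the seller price by 22: (149 − 0.046Q) − (27 + 0.055Q) = 22 → Q' = 990.099.
ΔQ = 1207.9208 − 990.099 = 217.8218; the wedge equals the tax, 22.
The triangle = ½ × 217.8218 × 22 = $2396.04.

$2396.04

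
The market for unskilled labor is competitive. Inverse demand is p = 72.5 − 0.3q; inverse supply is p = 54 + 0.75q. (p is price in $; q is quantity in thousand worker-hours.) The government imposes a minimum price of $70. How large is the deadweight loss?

$45.27 thousand

Competitive equilibrium: 72.5 − 0.3q = 54 + 0.75q → q* = 17.619, p* = 67.2143.
At the floor p = 70, quantity demanded = (72.5 − 70)/0.3 = 8.3333.
Sellers' marginal cost at q' = 8.3333: 54 + 0.75·8.3333 = 60.25.
Δq = 17.619 − 8.3333 = 9.2857; wedge = 70 − 60.25 = 9.75.
Welfare loss = ½ × 9.2857 × 9.75 = $45.27 thousand.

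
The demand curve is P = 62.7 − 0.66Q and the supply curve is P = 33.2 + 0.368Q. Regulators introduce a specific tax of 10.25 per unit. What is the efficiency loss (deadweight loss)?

Competitive equilibrium: 62.7 − 0.66Q = 33.2 + 0.368Q → Q* = 28.6965, P* = 43.7603.
With the tax, the buyer price exceeds the seller price by 10.25: (62.7 − 0.66Q) − (33.2 + 0.368Q) = 10.25 → Q' = 18.7257.
ΔQ = 28.6965 − 18.7257 = 9.9708; the wedge equals the tax, 10.25.
The triangle = ½ × 9.9708 × 10.25 = 51.10.

51.10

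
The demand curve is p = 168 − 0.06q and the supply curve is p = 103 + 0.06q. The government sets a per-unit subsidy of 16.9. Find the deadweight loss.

1190.04

Competitive equilibrium: 168 − 0.06q = 103 + 0.06q → q* = 541.6667, p* = 135.5.
The subsidy lowers effective supply by 16.9: p = 86.1 + 0.06q.
New quantity: 168 − 0.06q = 86.1 + 0.06q → q' = 682.5.
Overproduction Δq = 682.5 − 541.6667 = 140.8333; wedge = subsidy = 16.9.
Welfare loss = ½ × 140.8333 × 16.9 = 1190.04.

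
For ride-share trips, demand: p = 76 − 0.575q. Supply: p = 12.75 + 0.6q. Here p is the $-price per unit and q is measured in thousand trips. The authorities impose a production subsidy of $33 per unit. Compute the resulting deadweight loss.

Competitive equilibrium: 76 − 0.575q = 12.75 + 0.6q → q* = 53.8298, p* = 45.0479.
The subsidy lowers effective supply by 33: p = 0.6q − 20.25.
New quantity: 76 − 0.575q = 0.6q − 20.25 → q' = 81.9149.
Overproduction Δq = 81.9149 − 53.8298 = 28.0851; wedge = subsidy = 33.
Welfare loss = ½ × 28.0851 × 33 = $463.40 thousand.

$463.40 thousand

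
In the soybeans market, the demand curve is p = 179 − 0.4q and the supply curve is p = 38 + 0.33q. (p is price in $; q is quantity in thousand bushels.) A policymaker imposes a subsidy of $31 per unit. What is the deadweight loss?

Competitive equilibrium: 179 − 0.4q = 38 + 0.33q → q* = 193.1507, p* = 101.7397.
The subsidy lowers effective supply by 31: p = 7 + 0.33q.
New quantity: 179 − 0.4q = 7 + 0.33q → q' = 235.6164.
Overproduction Δq = 235.6164 − 193.1507 = 42.4657; wedge = subsidy = 31.
Deadweight loss = ½ × 42.4657 × 31 = $658.22 thousand.

$658.22 thousand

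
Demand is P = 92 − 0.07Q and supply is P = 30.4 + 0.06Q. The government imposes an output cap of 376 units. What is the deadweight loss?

Competitive equilibrium: 92 − 0.07Q = 30.4 + 0.06Q → Q* = 473.8462, P* = 58.8308.
At Q = 376: demand price = 92 − 0.07·376 = 65.68; supply price = 30.4 + 0.06·376 = 52.96.
ΔQ = 473.8462 − 376 = 97.8462; wedge = 65.68 − 52.96 = 12.72.
DWL = ½ × 97.8462 × 12.72 = 622.30.

622.30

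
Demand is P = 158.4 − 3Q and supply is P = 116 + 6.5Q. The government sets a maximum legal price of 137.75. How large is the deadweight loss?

Competitive equilibrium: 158.4 − 3Q = 116 + 6.5Q → Q* = 4.4632, P* = 145.0105.
At the ceiling P = 137.75, quantity supplied = (137.75 − 116)/6.5 = 3.3462.
Willingness to pay at Q' = 3.3462: 158.4 − 3·3.3462 = 148.3614.
ΔQ = 4.4632 − 3.3462 = 1.117; wedge = 148.3614 − 137.75 = 10.6114.
The triangle = ½ × 1.117 × 10.6114 = 5.93.

5.93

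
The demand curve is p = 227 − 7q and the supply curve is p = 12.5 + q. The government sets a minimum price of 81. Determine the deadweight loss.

141.87

Competitive equilibrium: 227 − 7q = 12.5 + q → q* = 26.8125, p* = 39.3125.
At the floor p = 81, quantity demanded = (227 − 81)/7 = 20.8571.
Sellers' marginal cost at q' = 20.8571: 12.5 + 1·20.8571 = 33.3571.
Δq = 26.8125 − 20.8571 = 5.9554; wedge = 81 − 33.3571 = 47.6429.
Deadweight loss = ½ × 5.9554 × 47.6429 = 141.87.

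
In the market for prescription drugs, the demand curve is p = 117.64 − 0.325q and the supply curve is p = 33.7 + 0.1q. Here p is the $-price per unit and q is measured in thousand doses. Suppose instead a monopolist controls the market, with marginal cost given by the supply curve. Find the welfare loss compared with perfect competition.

$1556.55 thousand

Competitive equilibrium: 117.64 − 0.325q = 33.7 + 0.1q → q* = 197.5059, p* = 53.4506.
Marginal revenue: MR = 117.64 − 0.65q. Set MR = MC: 117.64 − 0.65q = 33.7 + 0.1q → q_m = 111.92.
Price p_m = 117.64 − 0.325·111.92 = 81.266; MC(q_m) = 33.7 + 0.1·111.92 = 44.892.
Competitive q* = 197.5059, so Δq = 85.5859; wedge = 81.266 − 44.892 = 36.374.
DWL = ½ × 85.5859 × 36.374 = $1556.55 thousand.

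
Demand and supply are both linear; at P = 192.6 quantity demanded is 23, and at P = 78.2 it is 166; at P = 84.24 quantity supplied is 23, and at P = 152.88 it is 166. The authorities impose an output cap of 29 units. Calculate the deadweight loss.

3959.56

Demand slope = (78.2 − 192.6)/(166 − 23) = −0.8, so P = 211 − 0.8Q.
Supply slope = (152.88 − 84.24)/(166 − 23) = 0.48, so P = 73.2 + 0.48Q.
Competitive equilibrium: 211 − 0.8Q = 73.2 + 0.48Q → Q* = 107.6563, P* = 124.875.
At Q = 29: demand price = 211 − 0.8·29 = 187.8; supply price = 73.2 + 0.48·29 = 87.12.
ΔQ = 107.6563 − 29 = 78.6563; wedge = 187.8 − 87.12 = 100.68.
The triangle = ½ × 78.6563 × 100.68 = 3959.56.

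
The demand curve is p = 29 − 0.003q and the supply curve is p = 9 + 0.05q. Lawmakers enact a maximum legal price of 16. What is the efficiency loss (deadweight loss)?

Competitive equilibrium: 29 − 0.003q = 9 + 0.05q → q* = 377.3585, p* = 27.8679.
At the ceiling p = 16, quantity supplied = (16 − 9)/0.05 = 140.
Willingness to pay at q' = 140: 29 − 0.003·140 = 28.58.
Δq = 377.3585 − 140 = 237.3585; wedge = 28.58 − 16 = 12.58.
The triangle = ½ × 237.3585 × 12.58 = 1492.98.

1492.98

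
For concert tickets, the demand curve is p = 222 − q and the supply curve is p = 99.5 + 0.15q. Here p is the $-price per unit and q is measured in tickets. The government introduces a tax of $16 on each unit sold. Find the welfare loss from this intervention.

$111.30

Competitive equilibrium: 222 − q = 99.5 + 0.15q → q* = 106.5217, p* = 115.4783.
With the tax, the buyer price exceeds the seller price by 16: (222 − q) − (99.5 + 0.15q) = 16 → q' = 92.6087.
Δq = 106.5217 − 92.6087 = 13.913; the wedge equals the tax, 16.
The triangle = ½ × 13.913 × 16 = $111.30.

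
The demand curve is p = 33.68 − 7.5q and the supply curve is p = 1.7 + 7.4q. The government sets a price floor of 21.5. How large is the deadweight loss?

Competitive equilibrium: 33.68 − 7.5q = 1.7 + 7.4q → q* = 2.1463, p* = 17.5827.
At the floor p = 21.5, quantity demanded = (33.68 − 21.5)/7.5 = 1.624.
Sellers' marginal cost at q' = 1.624: 1.7 + 7.4·1.624 = 13.7176.
Δq = 2.1463 − 1.624 = 0.5223; wedge = 21.5 − 13.7176 = 7.7824.
Welfare loss = ½ × 0.5223 × 7.7824 = 2.03.

2.03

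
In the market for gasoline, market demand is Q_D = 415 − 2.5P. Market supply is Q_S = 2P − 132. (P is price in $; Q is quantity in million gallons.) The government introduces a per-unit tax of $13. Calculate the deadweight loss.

$93.89 million

In inverse form: demand P = 166 − 0.4Q, supply P = 66 + 0.5Q.
Competitive equilibrium: 166 − 0.4Q = 66 + 0.5Q → Q* = 111.1111, P* = 121.5556.
With the tax, the buyer price exceeds the seller price by 13: (166 − 0.4Q) − (66 + 0.5Q) = 13 → Q' = 96.6667.
ΔQ = 111.1111 − 96.6667 = 14.4444; the wedge equals the tax, 13.
Welfare loss = ½ × 14.4444 × 13 = $93.89 million.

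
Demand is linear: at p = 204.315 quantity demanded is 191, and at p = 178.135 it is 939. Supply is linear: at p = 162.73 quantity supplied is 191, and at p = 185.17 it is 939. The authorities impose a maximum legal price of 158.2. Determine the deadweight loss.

Demand slope = (178.135 − 204.315)/(939 − 191) = −0.035, so p = 211 − 0.035q.
Supply slope = (185.17 − 162.73)/(939 − 191) = 0.03, so p = 157 + 0.03q.
Competitive equilibrium: 211 − 0.035q = 157 + 0.03q → q* = 830.7692, p* = 181.9231.
At the ceiling p = 158.2, quantity supplied = (158.2 − 157)/0.03 = 40.
Willingness to pay at q' = 40: 211 − 0.035·40 = 209.6.
Δq = 830.7692 − 40 = 790.7692; wedge = 209.6 − 158.2 = 51.4.
Welfare loss = ½ × 790.7692 × 51.4 = 20322.77.

20322.77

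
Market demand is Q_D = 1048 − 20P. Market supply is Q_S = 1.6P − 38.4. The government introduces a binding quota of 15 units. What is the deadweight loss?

247.39

In inverse form: demand P = 52.4 − 0.05Q, supply P = 24 + 0.625Q.
Competitive equilibrium: 52.4 − 0.05Q = 24 + 0.625Q → Q* = 42.0741, P* = 50.2963.
At Q = 15: demand price = 52.4 − 0.05·15 = 51.65; supply price = 24 + 0.625·15 = 33.375.
ΔQ = 42.0741 − 15 = 27.0741; wedge = 51.65 − 33.375 = 18.275.
The triangle = ½ × 27.0741 × 18.275 = 247.39.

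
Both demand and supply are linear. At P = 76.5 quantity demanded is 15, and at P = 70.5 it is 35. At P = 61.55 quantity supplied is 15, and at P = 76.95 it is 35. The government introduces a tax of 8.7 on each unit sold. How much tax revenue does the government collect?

Demand slope = (70.5 − 76.5)/(35 − 15) = −0.3, so P = 81 − 0.3Q.
Supply slope = (76.95 − 61.55)/(35 − 15) = 0.77, so P = 50 + 0.77Q.
Competitive equilibrium: 81 − 0.3Q = 50 + 0.77Q → Q* = 28.972, P* = 72.3084.
With the tax, the buyer price exceeds the seller price by 8.7: (81 − 0.3Q) − (50 + 0.77Q) = 8.7 → Q' = 20.8411.
Tax revenue = 8.7 × 20.8411 = 181.32.

181.32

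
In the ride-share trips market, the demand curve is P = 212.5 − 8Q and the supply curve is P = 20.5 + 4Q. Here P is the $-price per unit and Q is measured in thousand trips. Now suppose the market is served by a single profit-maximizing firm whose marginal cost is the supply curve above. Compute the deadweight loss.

$245.76 thousand

Competitive equilibrium: 212.5 − 8Q = 20.5 + 4Q → Q* = 16, P* = 84.5.
Marginal revenue: MR = 212.5 − 16Q. Set MR = MC: 212.5 − 16Q = 20.5 + 4Q → Q_m = 9.6.
Price P_m = 212.5 − 8·9.6 = 135.7; MC(Q_m) = 20.5 + 4·9.6 = 58.9.
Competitive Q* = 16, so ΔQ = 6.4; wedge = 135.7 − 58.9 = 76.8.
Welfare loss = ½ × 6.4 × 76.8 = $245.76 thousand.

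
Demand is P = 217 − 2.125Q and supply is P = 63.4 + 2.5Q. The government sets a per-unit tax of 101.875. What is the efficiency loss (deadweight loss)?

1122

Competitive equilibrium: 217 − 2.125Q = 63.4 + 2.5Q → Q* = 33.2108, P* = 146.427.
With the tax, the buyer price exceeds the seller price by 101.875: (217 − 2.125Q) − (63.4 + 2.5Q) = 101.875 → Q' = 11.1838.
ΔQ = 33.2108 − 11.1838 = 22.027; the wedge equals the tax, 101.875.
The triangle = ½ × 22.027 × 101.875 = 1122.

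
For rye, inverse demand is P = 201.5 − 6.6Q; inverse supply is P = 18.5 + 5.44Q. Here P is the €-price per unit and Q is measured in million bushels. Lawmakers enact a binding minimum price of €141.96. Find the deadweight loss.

€229.78 million

Competitive equilibrium: 201.5 − 6.6Q = 18.5 + 5.44Q → Q* = 15.1993, P* = 101.1844.
At the floor P = 141.96, quantity demanded = (201.5 − 141.96)/6.6 = 9.0212.
Sellers' marginal cost at Q' = 9.0212: 18.5 + 5.44·9.0212 = 67.5753.
ΔQ = 15.1993 − 9.0212 = 6.1781; wedge = 141.96 − 67.5753 = 74.3847.
Deadweight loss = ½ × 6.1781 × 74.3847 = €229.78 million.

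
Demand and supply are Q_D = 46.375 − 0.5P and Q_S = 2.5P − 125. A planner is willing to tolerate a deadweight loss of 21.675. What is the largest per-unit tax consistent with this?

10.2

In inverse form: demand P = 92.75 − 2Q, supply P = 50 + 0.4Q.
Competitive equilibrium: 92.75 − 2Q = 50 + 0.4Q → Q* = 17.8125, P* = 57.125.
A tax t gives ΔQ = t/2.4 and wedge t, so DWL = t²/4.8.
t²/4.8 = 21.675 → t² = 104.04 → t = 10.2.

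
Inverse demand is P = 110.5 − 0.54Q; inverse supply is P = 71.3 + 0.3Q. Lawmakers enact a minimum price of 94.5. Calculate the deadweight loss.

121.91

Competitive equilibrium: 110.5 − 0.54Q = 71.3 + 0.3Q → Q* = 46.6667, P* = 85.3.
At the floor P = 94.5, quantity demanded = (110.5 − 94.5)/0.54 = 29.6296.
Sellers' marginal cost at Q' = 29.6296: 71.3 + 0.3·29.6296 = 80.1889.
ΔQ = 46.6667 − 29.6296 = 17.0371; wedge = 94.5 − 80.1889 = 14.3111.
DWL = ½ × 17.0371 × 14.3111 = 121.91.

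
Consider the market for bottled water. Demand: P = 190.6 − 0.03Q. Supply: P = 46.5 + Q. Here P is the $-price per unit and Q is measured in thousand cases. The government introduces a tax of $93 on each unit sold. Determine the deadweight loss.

$4198.54 thousand

Competitive equilibrium: 190.6 − 0.03Q = 46.5 + Q → Q* = 139.9029, P* = 186.4029.
With the tax, the buyer price exceeds the seller price by 93: (190.6 − 0.03Q) − (46.5 + Q) = 93 → Q' = 49.6117.
ΔQ = 139.9029 − 49.6117 = 90.2912; the wedge equals the tax, 93.
The triangle = ½ × 90.2912 × 93 = $4198.54 thousand.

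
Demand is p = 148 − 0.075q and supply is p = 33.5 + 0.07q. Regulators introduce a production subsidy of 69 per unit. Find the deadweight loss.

16417.24

Competitive equilibrium: 148 − 0.075q = 33.5 + 0.07q → q* = 789.6552, p* = 88.7759.
The subsidy lowers effective supply by 69: p = 0.07q − 35.5.
New quantity: 148 − 0.075q = 0.07q − 35.5 → q' = 1265.5172.
Overproduction Δq = 1265.5172 − 789.6552 = 475.862; wedge = subsidy = 69.
DWL = ½ × 475.862 × 69 = 16417.24.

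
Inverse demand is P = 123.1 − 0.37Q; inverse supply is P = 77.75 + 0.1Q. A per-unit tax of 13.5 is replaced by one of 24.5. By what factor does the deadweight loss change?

Competitive equilibrium: 123.1 − 0.37Q = 77.75 + 0.1Q → Q* = 96.4894, P* = 87.3989.
For a per-unit tax t: ΔQ = t/0.47, so DWL = ½·t·(t/0.47) = t²/0.94.
At t = 13.5: DWL = 193.883. At t = 24.5: DWL = 638.564.
Ratio = (24.5/13.5)² = 3.294.

3.294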